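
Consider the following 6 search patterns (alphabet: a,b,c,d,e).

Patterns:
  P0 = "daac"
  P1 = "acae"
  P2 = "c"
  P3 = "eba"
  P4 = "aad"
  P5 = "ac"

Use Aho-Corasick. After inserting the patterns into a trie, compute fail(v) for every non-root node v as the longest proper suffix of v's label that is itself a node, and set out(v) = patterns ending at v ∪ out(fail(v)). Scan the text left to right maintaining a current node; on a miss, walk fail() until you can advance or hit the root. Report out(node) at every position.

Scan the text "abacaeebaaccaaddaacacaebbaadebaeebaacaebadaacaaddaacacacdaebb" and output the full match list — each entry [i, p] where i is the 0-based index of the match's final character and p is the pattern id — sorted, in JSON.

Build:
Trie nodes:
  0='ε' goto a→5 c→9 d→1 e→10
  1='d' goto a→2
  2='da' goto a→3
  3='daa' goto c→4
  4='daac' goto ·  [P0 ends]
  5='a' goto a→13 c→6
  6='ac' goto a→7  [P5 ends]
  7='aca' goto e→8
  8='acae' goto ·  [P1 ends]
  9='c' goto ·  [P2 ends]
  10='e' goto b→11
  11='eb' goto a→12
  12='eba' goto ·  [P3 ends]
  13='aa' goto d→14
  14='aad' goto ·  [P4 ends]

BFS fail/out derivation:
  n1('d'): parent n0 fail=0; on 'd' 0 → fail=0;  out ∅∪∅=∅
  n5('a'): parent n0 fail=0; on 'a' 0 → fail=0;  out ∅∪∅=∅
  n9('c'): parent n0 fail=0; on 'c' 0 → fail=0;  out {2}∪∅={2}
  n10('e'): parent n0 fail=0; on 'e' 0 → fail=0;  out ∅∪∅=∅
  n2('da'): parent n1 fail=0; on 'a' 0 → fail=5;  out ∅∪∅=∅
  n6('ac'): parent n5 fail=0; on 'c' 0 → fail=9;  out {5}∪{2}={2,5}
  n11('eb'): parent n10 fail=0; on 'b' 0 → fail=0;  out ∅∪∅=∅
  n13('aa'): parent n5 fail=0; on 'a' 0 → fail=5;  out ∅∪∅=∅
  n3('daa'): parent n2 fail=5; on 'a' 5 → fail=13;  out ∅∪∅=∅
  n7('aca'): parent n6 fail=9; on 'a' 9→0 → fail=5;  out ∅∪∅=∅
  n12('eba'): parent n11 fail=0; on 'a' 0 → fail=5;  out {3}∪∅={3}
  n14('aad'): parent n13 fail=5; on 'd' 5→0 → fail=1;  out {4}∪∅={4}
  n4('daac'): parent n3 fail=13; on 'c' 13→5 → fail=6;  out {0}∪{2,5}={0,2,5}
  n8('acae'): parent n7 fail=5; on 'e' 5→0 → fail=10;  out {1}∪∅={1}

Run:
[0] read 'a'  n0⇒n5
[1] read 'b'  n5⇒n0 (fail-walked)
[2] read 'a'  n0⇒n5
[3] read 'c'  n5⇒n6  ** P2@[3:3],P5@[2:3]
[4] read 'a'  n6⇒n7
[5] read 'e'  n7⇒n8  ** P1@[2:5]
[6] read 'e'  n8⇒n10 (fail-walked)
[7] read 'b'  n10⇒n11
[8] read 'a'  n11⇒n12  ** P3@[6:8]
[9] read 'a'  n12⇒n13 (fail-walked)
[10] read 'c'  n13⇒n6 (fail-walked)  ** P2@[10:10],P5@[9:10]
[11] read 'c'  n6⇒n9 (fail-walked)  ** P2@[11:11]
[12] read 'a'  n9⇒n5 (fail-walked)
[13] read 'a'  n5⇒n13
[14] read 'd'  n13⇒n14  ** P4@[12:14]
[15] read 'd'  n14⇒n1 (fail-walked)
[16] read 'a'  n1⇒n2
[17] read 'a'  n2⇒n3
[18] read 'c'  n3⇒n4  ** P0@[15:18],P2@[18:18],P5@[17:18]
[19] read 'a'  n4⇒n7 (fail-walked)
[20] read 'c'  n7⇒n6 (fail-walked)  ** P2@[20:20],P5@[19:20]
[21] read 'a'  n6⇒n7
[22] read 'e'  n7⇒n8  ** P1@[19:22]
[23] read 'b'  n8⇒n11 (fail-walked)
[24] read 'b'  n11⇒n0 (fail-walked)
[25] read 'a'  n0⇒n5
[26] read 'a'  n5⇒n13
[27] read 'd'  n13⇒n14  ** P4@[25:27]
[28] read 'e'  n14⇒n10 (fail-walked)
[29] read 'b'  n10⇒n11
[30] read 'a'  n11⇒n12  ** P3@[28:30]
[31] read 'e'  n12⇒n10 (fail-walked)
[32] read 'e'  n10⇒n10 (fail-walked)
[33] read 'b'  n10⇒n11
[34] read 'a'  n11⇒n12  ** P3@[32:34]
[35] read 'a'  n12⇒n13 (fail-walked)
[36] read 'c'  n13⇒n6 (fail-walked)  ** P2@[36:36],P5@[35:36]
[37] read 'a'  n6⇒n7
[38] read 'e'  n7⇒n8  ** P1@[35:38]
[39] read 'b'  n8⇒n11 (fail-walked)
[40] read 'a'  n11⇒n12  ** P3@[38:40]
[41] read 'd'  n12⇒n1 (fail-walked)
[42] read 'a'  n1⇒n2
[43] read 'a'  n2⇒n3
[44] read 'c'  n3⇒n4  ** P0@[41:44],P2@[44:44],P5@[43:44]
[45] read 'a'  n4⇒n7 (fail-walked)
[46] read 'a'  n7⇒n13 (fail-walked)
[47] read 'd'  n13⇒n14  ** P4@[45:47]
[48] read 'd'  n14⇒n1 (fail-walked)
[49] read 'a'  n1⇒n2
[50] read 'a'  n2⇒n3
[51] read 'c'  n3⇒n4  ** P0@[48:51],P2@[51:51],P5@[50:51]
[52] read 'a'  n4⇒n7 (fail-walked)
[53] read 'c'  n7⇒n6 (fail-walked)  ** P2@[53:53],P5@[52:53]
[54] read 'a'  n6⇒n7
[55] read 'c'  n7⇒n6 (fail-walked)  ** P2@[55:55],P5@[54:55]
[56] read 'd'  n6⇒n1 (fail-walked)
[57] read 'a'  n1⇒n2
[58] read 'e'  n2⇒n10 (fail-walked)
[59] read 'b'  n10⇒n11
[60] read 'b'  n11⇒n0 (fail-walked)

Result: [[3,2],[3,5],[5,1],[8,3],[10,2],[10,5],[11,2],[14,4],[18,0],[18,2],[18,5],[20,2],[20,5],[22,1],[27,4],[30,3],[34,3],[36,2],[36,5],[38,1],[40,3],[44,0],[44,2],[44,5],[47,4],[51,0],[51,2],[51,5],[53,2],[53,5],[55,2],[55,5]]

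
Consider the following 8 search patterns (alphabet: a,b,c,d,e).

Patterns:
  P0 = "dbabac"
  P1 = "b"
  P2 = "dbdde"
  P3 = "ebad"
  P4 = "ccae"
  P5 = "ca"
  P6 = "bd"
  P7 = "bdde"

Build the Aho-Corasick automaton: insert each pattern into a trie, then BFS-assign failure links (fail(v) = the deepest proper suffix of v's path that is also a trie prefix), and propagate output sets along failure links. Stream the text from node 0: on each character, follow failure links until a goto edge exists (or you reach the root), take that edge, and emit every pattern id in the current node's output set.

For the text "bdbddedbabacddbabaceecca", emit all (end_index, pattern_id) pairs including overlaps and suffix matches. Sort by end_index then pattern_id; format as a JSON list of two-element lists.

Build automaton:
Trie (insert patterns):
  n0 'ε': b→7 c→15 d→1 e→11
  n1 'd': b→2
  n2 'db': a→3 d→8
  n3 'dba': b→4
  n4 'dbab': a→5
  n5 'dbaba': c→6
  n6 'dbabac': ·  ←P0
  n7 'b': d→20  ←P1
  n8 'dbd': d→9
  n9 'dbdd': e→10
  n10 'dbdde': ·  ←P2
  n11 'e': b→12
  n12 'eb': a→13
  n13 'eba': d→14
  n14 'ebad': ·  ←P3
  n15 'c': a→19 c→16
  n16 'cc': a→17
  n17 'cca': e→18
  n18 'ccae': ·  ←P4
  n19 'ca': ·  ←P5
  n20 'bd': d→21  ←P6
  n21 'bdd': e→22
  n22 'bdde': ·  ←P7

BFS fail/out derivation:
  n1('d'): parent n0 fail=0; on 'd' 0 → fail=0;  out ∅∪∅=∅
  n7('b'): parent n0 fail=0; on 'b' 0 → fail=0;  out {1}∪∅={1}
  n11('e'): parent n0 fail=0; on 'e' 0 → fail=0;  out ∅∪∅=∅
  n15('c'): parent n0 fail=0; on 'c' 0 → fail=0;  out ∅∪∅=∅
  n2('db'): parent n1 fail=0; on 'b' 0 → fail=7;  out ∅∪{1}={1}
  n12('eb'): parent n11 fail=0; on 'b' 0 → fail=7;  out ∅∪{1}={1}
  n16('cc'): parent n15 fail=0; on 'c' 0 → fail=15;  out ∅∪∅=∅
  n19('ca'): parent n15 fail=0; on 'a' 0 → fail=0;  out {5}∪∅={5}
  n20('bd'): parent n7 fail=0; on 'd' 0 → fail=1;  out {6}∪∅={6}
  n3('dba'): parent n2 fail=7; on 'a' 7→0 → fail=0;  out ∅∪∅=∅
  n8('dbd'): parent n2 fail=7; on 'd' 7 → fail=20;  out ∅∪{6}={6}
  n13('eba'): parent n12 fail=7; on 'a' 7→0 → fail=0;  out ∅∪∅=∅
  n17('cca'): parent n16 fail=15; on 'a' 15 → fail=19;  out ∅∪{5}={5}
  n21('bdd'): parent n20 fail=1; on 'd' 1→0 → fail=1;  out ∅∪∅=∅
  n4('dbab'): parent n3 fail=0; on 'b' 0 → fail=7;  out ∅∪{1}={1}
  n9('dbdd'): parent n8 fail=20; on 'd' 20 → fail=21;  out ∅∪∅=∅
  n14('ebad'): parent n13 fail=0; on 'd' 0 → fail=1;  out {3}∪∅={3}
  n18('ccae'): parent n17 fail=19; on 'e' 19→0 → fail=11;  out {4}∪∅={4}
  n22('bdde'): parent n21 fail=1; on 'e' 1→0 → fail=11;  out {7}∪∅={7}
  n5('dbaba'): parent n4 fail=7; on 'a' 7→0 → fail=0;  out ∅∪∅=∅
  n10('dbdde'): parent n9 fail=21; on 'e' 21 → fail=22;  out {2}∪{7}={2,7}
  n6('dbabac'): parent n5 fail=0; on 'c' 0 → fail=15;  out {0}∪∅={0}

Scan:
[0] read 'b'  n0⇒n7  → match P1@[0:0]
[1] read 'd'  n7⇒n20  → match P6@[0:1]
[2] read 'b'  n20⇒n2 (fail-walked)  → match P1@[2:2]
[3] read 'd'  n2⇒n8  → match P6@[2:3]
[4] read 'd'  n8⇒n9
[5] read 'e'  n9⇒n10  → match P2@[1:5],P7@[2:5]
[6] read 'd'  n10⇒n1 (fail-walked)
[7] read 'b'  n1⇒n2  → match P1@[7:7]
[8] read 'a'  n2⇒n3
[9] read 'b'  n3⇒n4  → match P1@[9:9]
[10] read 'a'  n4⇒n5
[11] read 'c'  n5⇒n6  → match P0@[6:11]
[12] read 'd'  n6⇒n1 (fail-walked)
[13] read 'd'  n1⇒n1 (fail-walked)
[14] read 'b'  n1⇒n2  → match P1@[14:14]
[15] read 'a'  n2⇒n3
[16] read 'b'  n3⇒n4  → match P1@[16:16]
[17] read 'a'  n4⇒n5
[18] read 'c'  n5⇒n6  → match P0@[13:18]
[19] read 'e'  n6⇒n11 (fail-walked)
[20] read 'e'  n11⇒n11 (fail-walked)
[21] read 'c'  n11⇒n15 (fail-walked)
[22] read 'c'  n15⇒n16
[23] read 'a'  n16⇒n17  → match P5@[22:23]

Matches: [[0,1],[1,6],[2,1],[3,6],[5,2],[5,7],[7,1],[9,1],[11,0],[14,1],[16,1],[18,0],[23,5]]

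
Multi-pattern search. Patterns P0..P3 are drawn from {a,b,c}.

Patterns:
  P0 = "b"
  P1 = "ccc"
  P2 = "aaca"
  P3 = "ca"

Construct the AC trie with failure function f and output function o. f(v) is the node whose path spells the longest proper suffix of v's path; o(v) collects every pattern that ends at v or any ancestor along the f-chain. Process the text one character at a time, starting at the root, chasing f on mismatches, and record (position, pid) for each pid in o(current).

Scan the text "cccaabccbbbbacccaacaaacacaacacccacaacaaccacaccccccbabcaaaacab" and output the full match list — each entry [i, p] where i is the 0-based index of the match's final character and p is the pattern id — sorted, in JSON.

Construct AC machine:
Trie (insert patterns):
  0='ε' goto a→5 b→1 c→2
  1='b' goto ·  [P0 ends]
  2='c' goto a→9 c→3
  3='cc' goto c→4
  4='ccc' goto ·  [P1 ends]
  5='a' goto a→6
  6='aa' goto c→7
  7='aac' goto a→8
  8='aaca' goto ·  [P2 ends]
  9='ca' goto ·  [P3 ends]

BFS fail/out derivation:
  n1('b'): parent n0 fail=0; on 'b' 0 → fail=0;  out {0}∪∅={0}
  n2('c'): parent n0 fail=0; on 'c' 0 → fail=0;  out ∅∪∅=∅
  n5('a'): parent n0 fail=0; on 'a' 0 → fail=0;  out ∅∪∅=∅
  n3('cc'): parent n2 fail=0; on 'c' 0 → fail=2;  out ∅∪∅=∅
  n6('aa'): parent n5 fail=0; on 'a' 0 → fail=5;  out ∅∪∅=∅
  n9('ca'): parent n2 fail=0; on 'a' 0 → fail=5;  out {3}∪∅={3}
  n4('ccc'): parent n3 fail=2; on 'c' 2 → fail=3;  out {1}∪∅={1}
  n7('aac'): parent n6 fail=5; on 'c' 5→0 → fail=2;  out ∅∪∅=∅
  n8('aaca'): parent n7 fail=2; on 'a' 2 → fail=9;  out {2}∪{3}={2,3}

Text stream:
[0] read 'c'  n0⇒n2
[1] read 'c'  n2⇒n3
[2] read 'c'  n3⇒n4  ** P1@[0:2]
[3] read 'a'  n4⇒n9 (via fail)  ** P3@[2:3]
[4] read 'a'  n9⇒n6 (via fail)
[5] read 'b'  n6⇒n1 (via fail)  ** P0@[5:5]
[6] read 'c'  n1⇒n2 (via fail)
[7] read 'c'  n2⇒n3
[8] read 'b'  n3⇒n1 (via fail)  ** P0@[8:8]
[9] read 'b'  n1⇒n1 (via fail)  ** P0@[9:9]
[10] read 'b'  n1⇒n1 (via fail)  ** P0@[10:10]
[11] read 'b'  n1⇒n1 (via fail)  ** P0@[11:11]
[12] read 'a'  n1⇒n5 (via fail)
[13] read 'c'  n5⇒n2 (via fail)
[14] read 'c'  n2⇒n3
[15] read 'c'  n3⇒n4  ** P1@[13:15]
[16] read 'a'  n4⇒n9 (via fail)  ** P3@[15:16]
[17] read 'a'  n9⇒n6 (via fail)
[18] read 'c'  n6⇒n7
[19] read 'a'  n7⇒n8  ** P2@[16:19],P3@[18:19]
[20] read 'a'  n8⇒n6 (via fail)
[21] read 'a'  n6⇒n6 (via fail)
[22] read 'c'  n6⇒n7
[23] read 'a'  n7⇒n8  ** P2@[20:23],P3@[22:23]
[24] read 'c'  n8⇒n2 (via fail)
[25] read 'a'  n2⇒n9  ** P3@[24:25]
[26] read 'a'  n9⇒n6 (via fail)
[27] read 'c'  n6⇒n7
[28] read 'a'  n7⇒n8  ** P2@[25:28],P3@[27:28]
[29] read 'c'  n8⇒n2 (via fail)
[30] read 'c'  n2⇒n3
[31] read 'c'  n3⇒n4  ** P1@[29:31]
[32] read 'a'  n4⇒n9 (via fail)  ** P3@[31:32]
[33] read 'c'  n9⇒n2 (via fail)
[34] read 'a'  n2⇒n9  ** P3@[33:34]
[35] read 'a'  n9⇒n6 (via fail)
[36] read 'c'  n6⇒n7
[37] read 'a'  n7⇒n8  ** P2@[34:37],P3@[36:37]
[38] read 'a'  n8⇒n6 (via fail)
[39] read 'c'  n6⇒n7
[40] read 'c'  n7⇒n3 (via fail)
[41] read 'a'  n3⇒n9 (via fail)  ** P3@[40:41]
[42] read 'c'  n9⇒n2 (via fail)
[43] read 'a'  n2⇒n9  ** P3@[42:43]
[44] read 'c'  n9⇒n2 (via fail)
[45] read 'c'  n2⇒n3
[46] read 'c'  n3⇒n4  ** P1@[44:46]
[47] read 'c'  n4⇒n4 (via fail)  ** P1@[45:47]
[48] read 'c'  n4⇒n4 (via fail)  ** P1@[46:48]
[49] read 'c'  n4⇒n4 (via fail)  ** P1@[47:49]
[50] read 'b'  n4⇒n1 (via fail)  ** P0@[50:50]
[51] read 'a'  n1⇒n5 (via fail)
[52] read 'b'  n5⇒n1 (via fail)  ** P0@[52:52]
[53] read 'c'  n1⇒n2 (via fail)
[54] read 'a'  n2⇒n9  ** P3@[53:54]
[55] read 'a'  n9⇒n6 (via fail)
[56] read 'a'  n6⇒n6 (via fail)
[57] read 'a'  n6⇒n6 (via fail)
[58] read 'c'  n6⇒n7
[59] read 'a'  n7⇒n8  ** P2@[56:59],P3@[58:59]
[60] read 'b'  n8⇒n1 (via fail)  ** P0@[60:60]

Matches: [[2,1],[3,3],[5,0],[8,0],[9,0],[10,0],[11,0],[15,1],[16,3],[19,2],[19,3],[23,2],[23,3],[25,3],[28,2],[28,3],[31,1],[32,3],[34,3],[37,2],[37,3],[41,3],[43,3],[46,1],[47,1],[48,1],[49,1],[50,0],[52,0],[54,3],[59,2],[59,3],[60,0]]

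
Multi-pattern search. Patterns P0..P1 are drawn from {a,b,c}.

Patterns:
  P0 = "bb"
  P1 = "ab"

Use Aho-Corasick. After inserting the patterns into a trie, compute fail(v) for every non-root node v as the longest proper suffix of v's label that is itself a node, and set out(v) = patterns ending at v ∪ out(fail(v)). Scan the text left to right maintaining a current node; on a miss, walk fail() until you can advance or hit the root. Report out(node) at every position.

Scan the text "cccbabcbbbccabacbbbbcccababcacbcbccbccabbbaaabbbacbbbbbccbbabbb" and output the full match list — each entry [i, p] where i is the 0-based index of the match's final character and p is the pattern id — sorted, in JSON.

Build:
Trie (insert patterns):
  n0 'ε': a→3 b→1
  n1 'b': b→2
  n2 'bb': ·  ←P0
  n3 'a': b→4
  n4 'ab': ·  ←P1

Failure links (BFS by depth):
  fail(1) 'b': from fail(0)=0 chase 'b': 0 ⇒ 0;  out=∅∪out(0)=∅
  fail(3) 'a': from fail(0)=0 chase 'a': 0 ⇒ 0;  out=∅∪out(0)=∅
  fail(2) 'bb': from fail(1)=0 chase 'b': 0 ⇒ 1;  out={0}∪out(1)={0}
  fail(4) 'ab': from fail(3)=0 chase 'b': 0 ⇒ 1;  out={1}∪out(1)={1}

Text stream:
i=0 'c': node 0→0
i=1 'c': node 0→0
i=2 'c': node 0→0
i=3 'b': node 0→1
i=4 'a': node 1→3 ·f
i=5 'b': node 3→4  ** P1@[4:5]
i=6 'c': node 4→0 ·f
i=7 'b': node 0→1
i=8 'b': node 1→2  ** P0@[7:8]
i=9 'b': node 2→2 ·f  ** P0@[8:9]
i=10 'c': node 2→0 ·f
i=11 'c': node 0→0
i=12 'a': node 0→3
i=13 'b': node 3→4  ** P1@[12:13]
i=14 'a': node 4→3 ·f
i=15 'c': node 3→0 ·f
i=16 'b': node 0→1
i=17 'b': node 1→2  ** P0@[16:17]
i=18 'b': node 2→2 ·f  ** P0@[17:18]
i=19 'b': node 2→2 ·f  ** P0@[18:19]
i=20 'c': node 2→0 ·f
i=21 'c': node 0→0
i=22 'c': node 0→0
i=23 'a': node 0→3
i=24 'b': node 3→4  ** P1@[23:24]
i=25 'a': node 4→3 ·f
i=26 'b': node 3→4  ** P1@[25:26]
i=27 'c': node 4→0 ·f
i=28 'a': node 0→3
i=29 'c': node 3→0 ·f
i=30 'b': node 0→1
i=31 'c': node 1→0 ·f
i=32 'b': node 0→1
i=33 'c': node 1→0 ·f
i=34 'c': node 0→0
i=35 'b': node 0→1
i=36 'c': node 1→0 ·f
i=37 'c': node 0→0
i=38 'a': node 0→3
i=39 'b': node 3→4  ** P1@[38:39]
i=40 'b': node 4→2 ·f  ** P0@[39:40]
i=41 'b': node 2→2 ·f  ** P0@[40:41]
i=42 'a': node 2→3 ·f
i=43 'a': node 3→3 ·f
i=44 'a': node 3→3 ·f
i=45 'b': node 3→4  ** P1@[44:45]
i=46 'b': node 4→2 ·f  ** P0@[45:46]
i=47 'b': node 2→2 ·f  ** P0@[46:47]
i=48 'a': node 2→3 ·f
i=49 'c': node 3→0 ·f
i=50 'b': node 0→1
i=51 'b': node 1→2  ** P0@[50:51]
i=52 'b': node 2→2 ·f  ** P0@[51:52]
i=53 'b': node 2→2 ·f  ** P0@[52:53]
i=54 'b': node 2→2 ·f  ** P0@[53:54]
i=55 'c': node 2→0 ·f
i=56 'c': node 0→0
i=57 'b': node 0→1
i=58 'b': node 1→2  ** P0@[57:58]
i=59 'a': node 2→3 ·f
i=60 'b': node 3→4  ** P1@[59:60]
i=61 'b': node 4→2 ·f  ** P0@[60:61]
i=62 'b': node 2→2 ·f  ** P0@[61:62]

All matches (sorted): [[5,1],[8,0],[9,0],[13,1],[17,0],[18,0],[19,0],[24,1],[26,1],[39,1],[40,0],[41,0],[45,1],[46,0],[47,0],[51,0],[52,0],[53,0],[54,0],[58,0],[60,1],[61,0],[62,0]]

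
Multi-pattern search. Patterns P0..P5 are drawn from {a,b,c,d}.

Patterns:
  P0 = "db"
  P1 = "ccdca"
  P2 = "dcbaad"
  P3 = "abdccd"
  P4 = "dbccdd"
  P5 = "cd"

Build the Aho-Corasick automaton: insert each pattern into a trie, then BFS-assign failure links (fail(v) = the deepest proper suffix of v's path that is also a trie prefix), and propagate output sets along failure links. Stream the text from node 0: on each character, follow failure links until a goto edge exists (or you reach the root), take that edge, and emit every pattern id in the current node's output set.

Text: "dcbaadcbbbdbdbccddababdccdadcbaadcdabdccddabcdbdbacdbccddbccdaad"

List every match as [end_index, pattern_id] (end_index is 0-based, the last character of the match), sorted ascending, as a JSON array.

Construct AC machine:
Trie nodes:
  n0 'ε': a→13 c→3 d→1
  n1 'd': b→2 c→8
  n2 'db': c→19  [P0 ends]
  n3 'c': c→4 d→23
  n4 'cc': d→5
  n5 'ccd': c→6
  n6 'ccdc': a→7
  n7 'ccdca': ·  [P1 ends]
  n8 'dc': b→9
  n9 'dcb': a→10
  n10 'dcba': a→11
  n11 'dcbaa': d→12
  n12 'dcbaad': ·  [P2 ends]
  n13 'a': b→14
  n14 'ab': d→15
  n15 'abd': c→16
  n16 'abdc': c→17
  n17 'abdcc': d→18
  n18 'abdccd': ·  [P3 ends]
  n19 'dbc': c→20
  n20 'dbcc': d→21
  n21 'dbccd': d→22
  n22 'dbccdd': ·  [P4 ends]
  n23 'cd': ·  [P5 ends]

Failure links (BFS by depth):
  fail(1) 'd': from fail(0)=0 chase 'd': 0 ⇒ 0;  out=∅∪out(0)=∅
  fail(3) 'c': from fail(0)=0 chase 'c': 0 ⇒ 0;  out=∅∪out(0)=∅
  fail(13) 'a': from fail(0)=0 chase 'a': 0 ⇒ 0;  out=∅∪out(0)=∅
  fail(2) 'db': from fail(1)=0 chase 'b': 0 ⇒ 0;  out={0}∪out(0)={0}
  fail(4) 'cc': from fail(3)=0 chase 'c': 0 ⇒ 3;  out=∅∪out(3)=∅
  fail(8) 'dc': from fail(1)=0 chase 'c': 0 ⇒ 3;  out=∅∪out(3)=∅
  fail(14) 'ab': from fail(13)=0 chase 'b': 0 ⇒ 0;  out=∅∪out(0)=∅
  fail(23) 'cd': from fail(3)=0 chase 'd': 0 ⇒ 1;  out={5}∪out(1)={5}
  fail(5) 'ccd': from fail(4)=3 chase 'd': 3 ⇒ 23;  out=∅∪out(23)={5}
  fail(9) 'dcb': from fail(8)=3 chase 'b': 3→0 ⇒ 0;  out=∅∪out(0)=∅
  fail(15) 'abd': from fail(14)=0 chase 'd': 0 ⇒ 1;  out=∅∪out(1)=∅
  fail(19) 'dbc': from fail(2)=0 chase 'c': 0 ⇒ 3;  out=∅∪out(3)=∅
  fail(6) 'ccdc': from fail(5)=23 chase 'c': 23→1 ⇒ 8;  out=∅∪out(8)=∅
  fail(10) 'dcba': from fail(9)=0 chase 'a': 0 ⇒ 13;  out=∅∪out(13)=∅
  fail(16) 'abdc': from fail(15)=1 chase 'c': 1 ⇒ 8;  out=∅∪out(8)=∅
  fail(20) 'dbcc': from fail(19)=3 chase 'c': 3 ⇒ 4;  out=∅∪out(4)=∅
  fail(7) 'ccdca': from fail(6)=8 chase 'a': 8→3→0 ⇒ 13;  out={1}∪out(13)={1}
  fail(11) 'dcbaa': from fail(10)=13 chase 'a': 13→0 ⇒ 13;  out=∅∪out(13)=∅
  fail(17) 'abdcc': from fail(16)=8 chase 'c': 8→3 ⇒ 4;  out=∅∪out(4)=∅
  fail(21) 'dbccd': from fail(20)=4 chase 'd': 4 ⇒ 5;  out=∅∪out(5)={5}
  fail(12) 'dcbaad': from fail(11)=13 chase 'd': 13→0 ⇒ 1;  out={2}∪out(1)={2}
  fail(18) 'abdccd': from fail(17)=4 chase 'd': 4 ⇒ 5;  out={3}∪out(5)={3,5}
  fail(22) 'dbccdd': from fail(21)=5 chase 'd': 5→23→1→0 ⇒ 1;  out={4}∪out(1)={4}

Run:
[0] read 'd'  n0⇒n1
[1] read 'c'  n1⇒n8
[2] read 'b'  n8⇒n9
[3] read 'a'  n9⇒n10
[4] read 'a'  n10⇒n11
[5] read 'd'  n11⇒n12  emit P2@[0:5]
[6] read 'c'  n12⇒n8 (via fail)
[7] read 'b'  n8⇒n9
[8] read 'b'  n9⇒n0 (via fail)
[9] read 'b'  n0⇒n0
[10] read 'd'  n0⇒n1
[11] read 'b'  n1⇒n2  emit P0@[10:11]
[12] read 'd'  n2⇒n1 (via fail)
[13] read 'b'  n1⇒n2  emit P0@[12:13]
[14] read 'c'  n2⇒n19
[15] read 'c'  n19⇒n20
[16] read 'd'  n20⇒n21  emit P5@[15:16]
[17] read 'd'  n21⇒n22  emit P4@[12:17]
[18] read 'a'  n22⇒n13 (via fail)
[19] read 'b'  n13⇒n14
[20] read 'a'  n14⇒n13 (via fail)
[21] read 'b'  n13⇒n14
[22] read 'd'  n14⇒n15
[23] read 'c'  n15⇒n16
[24] read 'c'  n16⇒n17
[25] read 'd'  n17⇒n18  emit P3@[20:25],P5@[24:25]
[26] read 'a'  n18⇒n13 (via fail)
[27] read 'd'  n13⇒n1 (via fail)
[28] read 'c'  n1⇒n8
[29] read 'b'  n8⇒n9
[30] read 'a'  n9⇒n10
[31] read 'a'  n10⇒n11
[32] read 'd'  n11⇒n12  emit P2@[27:32]
[33] read 'c'  n12⇒n8 (via fail)
[34] read 'd'  n8⇒n23 (via fail)  emit P5@[33:34]
[35] read 'a'  n23⇒n13 (via fail)
[36] read 'b'  n13⇒n14
[37] read 'd'  n14⇒n15
[38] read 'c'  n15⇒n16
[39] read 'c'  n16⇒n17
[40] read 'd'  n17⇒n18  emit P3@[35:40],P5@[39:40]
[41] read 'd'  n18⇒n1 (via fail)
[42] read 'a'  n1⇒n13 (via fail)
[43] read 'b'  n13⇒n14
[44] read 'c'  n14⇒n3 (via fail)
[45] read 'd'  n3⇒n23  emit P5@[44:45]
[46] read 'b'  n23⇒n2 (via fail)  emit P0@[45:46]
[47] read 'd'  n2⇒n1 (via fail)
[48] read 'b'  n1⇒n2  emit P0@[47:48]
[49] read 'a'  n2⇒n13 (via fail)
[50] read 'c'  n13⇒n3 (via fail)
[51] read 'd'  n3⇒n23  emit P5@[50:51]
[52] read 'b'  n23⇒n2 (via fail)  emit P0@[51:52]
[53] read 'c'  n2⇒n19
[54] read 'c'  n19⇒n20
[55] read 'd'  n20⇒n21  emit P5@[54:55]
[56] read 'd'  n21⇒n22  emit P4@[51:56]
[57] read 'b'  n22⇒n2 (via fail)  emit P0@[56:57]
[58] read 'c'  n2⇒n19
[59] read 'c'  n19⇒n20
[60] read 'd'  n20⇒n21  emit P5@[59:60]
[61] read 'a'  n21⇒n13 (via fail)
[62] read 'a'  n13⇒n13 (via fail)
[63] read 'd'  n13⇒n1 (via fail)

All matches (sorted): [[5,2],[11,0],[13,0],[16,5],[17,4],[25,3],[25,5],[32,2],[34,5],[40,3],[40,5],[45,5],[46,0],[48,0],[51,5],[52,0],[55,5],[56,4],[57,0],[60,5]]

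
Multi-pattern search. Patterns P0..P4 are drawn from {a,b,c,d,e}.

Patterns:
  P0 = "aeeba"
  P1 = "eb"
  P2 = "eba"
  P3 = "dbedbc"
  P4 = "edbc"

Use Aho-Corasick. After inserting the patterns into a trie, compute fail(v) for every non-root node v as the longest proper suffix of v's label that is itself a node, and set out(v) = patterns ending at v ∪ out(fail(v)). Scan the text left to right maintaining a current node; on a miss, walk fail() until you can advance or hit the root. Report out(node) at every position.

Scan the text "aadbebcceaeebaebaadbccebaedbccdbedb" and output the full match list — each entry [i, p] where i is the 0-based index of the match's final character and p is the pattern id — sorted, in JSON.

Build automaton:
Trie nodes:
  0='ε' goto a→1 d→9 e→6
  1='a' goto e→2
  2='ae' goto e→3
  3='aee' goto b→4
  4='aeeb' goto a→5
  5='aeeba' goto ·  ←P0
  6='e' goto b→7 d→15
  7='eb' goto a→8  ←P1
  8='eba' goto ·  ←P2
  9='d' goto b→10
  10='db' goto e→11
  11='dbe' goto d→12
  12='dbed' goto b→13
  13='dbedb' goto c→14
  14='dbedbc' goto ·  ←P3
  15='ed' goto b→16
  16='edb' goto c→17
  17='edbc' goto ·  ←P4

Failure links (BFS by depth):
  fail(1) 'a': from fail(0)=0 chase 'a': 0 ⇒ 0;  out=∅∪out(0)=∅
  fail(6) 'e': from fail(0)=0 chase 'e': 0 ⇒ 0;  out=∅∪out(0)=∅
  fail(9) 'd': from fail(0)=0 chase 'd': 0 ⇒ 0;  out=∅∪out(0)=∅
  fail(2) 'ae': from fail(1)=0 chase 'e': 0 ⇒ 6;  out=∅∪out(6)=∅
  fail(7) 'eb': from fail(6)=0 chase 'b': 0 ⇒ 0;  out={1}∪out(0)={1}
  fail(10) 'db': from fail(9)=0 chase 'b': 0 ⇒ 0;  out=∅∪out(0)=∅
  fail(15) 'ed': from fail(6)=0 chase 'd': 0 ⇒ 9;  out=∅∪out(9)=∅
  fail(3) 'aee': from fail(2)=6 chase 'e': 6→0 ⇒ 6;  out=∅∪out(6)=∅
  fail(8) 'eba': from fail(7)=0 chase 'a': 0 ⇒ 1;  out={2}∪out(1)={2}
  fail(11) 'dbe': from fail(10)=0 chase 'e': 0 ⇒ 6;  out=∅∪out(6)=∅
  fail(16) 'edb': from fail(15)=9 chase 'b': 9 ⇒ 10;  out=∅∪out(10)=∅
  fail(4) 'aeeb': from fail(3)=6 chase 'b': 6 ⇒ 7;  out=∅∪out(7)={1}
  fail(12) 'dbed': from fail(11)=6 chase 'd': 6 ⇒ 15;  out=∅∪out(15)=∅
  fail(17) 'edbc': from fail(16)=10 chase 'c': 10→0 ⇒ 0;  out={4}∪out(0)={4}
  fail(5) 'aeeba': from fail(4)=7 chase 'a': 7 ⇒ 8;  out={0}∪out(8)={0,2}
  fail(13) 'dbedb': from fail(12)=15 chase 'b': 15 ⇒ 16;  out=∅∪out(16)=∅
  fail(14) 'dbedbc': from fail(13)=16 chase 'c': 16 ⇒ 17;  out={3}∪out(17)={3,4}

Run:
i=0 'a': node 0→1
i=1 'a': node 1→1 ·f
i=2 'd': node 1→9 ·f
i=3 'b': node 9→10
i=4 'e': node 10→11
i=5 'b': node 11→7 ·f  → match P1@[4:5]
i=6 'c': node 7→0 ·f
i=7 'c': node 0→0
i=8 'e': node 0→6
i=9 'a': node 6→1 ·f
i=10 'e': node 1→2
i=11 'e': node 2→3
i=12 'b': node 3→4  → match P1@[11:12]
i=13 'a': node 4→5  → match P0@[9:13],P2@[11:13]
i=14 'e': node 5→2 ·f
i=15 'b': node 2→7 ·f  → match P1@[14:15]
i=16 'a': node 7→8  → match P2@[14:16]
i=17 'a': node 8→1 ·f
i=18 'd': node 1→9 ·f
i=19 'b': node 9→10
i=20 'c': node 10→0 ·f
i=21 'c': node 0→0
i=22 'e': node 0→6
i=23 'b': node 6→7  → match P1@[22:23]
i=24 'a': node 7→8  → match P2@[22:24]
i=25 'e': node 8→2 ·f
i=26 'd': node 2→15 ·f
i=27 'b': node 15→16
i=28 'c': node 16→17  → match P4@[25:28]
i=29 'c': node 17→0 ·f
i=30 'd': node 0→9
i=31 'b': node 9→10
i=32 'e': node 10→11
i=33 'd': node 11→12
i=34 'b': node 12→13

All matches (sorted): [[5,1],[12,1],[13,0],[13,2],[15,1],[16,2],[23,1],[24,2],[28,4]]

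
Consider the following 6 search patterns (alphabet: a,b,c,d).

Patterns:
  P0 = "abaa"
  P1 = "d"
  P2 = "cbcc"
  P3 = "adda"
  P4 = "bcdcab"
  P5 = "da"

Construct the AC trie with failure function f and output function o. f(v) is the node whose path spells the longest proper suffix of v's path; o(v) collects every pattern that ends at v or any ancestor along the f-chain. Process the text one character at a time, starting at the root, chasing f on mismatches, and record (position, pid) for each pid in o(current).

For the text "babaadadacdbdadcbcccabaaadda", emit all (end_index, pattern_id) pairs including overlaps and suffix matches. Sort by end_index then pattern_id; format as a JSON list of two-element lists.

Construct AC machine:
Trie nodes:
  n0 'ε': a→1 b→13 c→6 d→5
  n1 'a': b→2 d→10
  n2 'ab': a→3
  n3 'aba': a→4
  n4 'abaa': ·  ←P0
  n5 'd': a→19  ←P1
  n6 'c': b→7
  n7 'cb': c→8
  n8 'cbc': c→9
  n9 'cbcc': ·  ←P2
  n10 'ad': d→11
  n11 'add': a→12
  n12 'adda': ·  ←P3
  n13 'b': c→14
  n14 'bc': d→15
  n15 'bcd': c→16
  n16 'bcdc': a→17
  n17 'bcdca': b→18
  n18 'bcdcab': ·  ←P4
  n19 'da': ·  ←P5

BFS fail/out derivation:
  n1('a'): parent n0 fail=0; on 'a' 0 → fail=0;  out ∅∪∅=∅
  n5('d'): parent n0 fail=0; on 'd' 0 → fail=0;  out {1}∪∅={1}
  n6('c'): parent n0 fail=0; on 'c' 0 → fail=0;  out ∅∪∅=∅
  n13('b'): parent n0 fail=0; on 'b' 0 → fail=0;  out ∅∪∅=∅
  n2('ab'): parent n1 fail=0; on 'b' 0 → fail=13;  out ∅∪∅=∅
  n7('cb'): parent n6 fail=0; on 'b' 0 → fail=13;  out ∅∪∅=∅
  n10('ad'): parent n1 fail=0; on 'd' 0 → fail=5;  out ∅∪{1}={1}
  n14('bc'): parent n13 fail=0; on 'c' 0 → fail=6;  out ∅∪∅=∅
  n19('da'): parent n5 fail=0; on 'a' 0 → fail=1;  out {5}∪∅={5}
  n3('aba'): parent n2 fail=13; on 'a' 13→0 → fail=1;  out ∅∪∅=∅
  n8('cbc'): parent n7 fail=13; on 'c' 13 → fail=14;  out ∅∪∅=∅
  n11('add'): parent n10 fail=5; on 'd' 5→0 → fail=5;  out ∅∪{1}={1}
  n15('bcd'): parent n14 fail=6; on 'd' 6→0 → fail=5;  out ∅∪{1}={1}
  n4('abaa'): parent n3 fail=1; on 'a' 1→0 → fail=1;  out {0}∪∅={0}
  n9('cbcc'): parent n8 fail=14; on 'c' 14→6→0 → fail=6;  out {2}∪∅={2}
  n12('adda'): parent n11 fail=5; on 'a' 5 → fail=19;  out {3}∪{5}={3,5}
  n16('bcdc'): parent n15 fail=5; on 'c' 5→0 → fail=6;  out ∅∪∅=∅
  n17('bcdca'): parent n16 fail=6; on 'a' 6→0 → fail=1;  out ∅∪∅=∅
  n18('bcdcab'): parent n17 fail=1; on 'b' 1 → fail=2;  out {4}∪∅={4}

Text stream:
pos 0 'b': at 13
pos 1 'a': at 1 ·f
pos 2 'b': at 2
pos 3 'a': at 3
pos 4 'a': at 4  → match P0@[1:4]
pos 5 'd': at 10 ·f  → match P1@[5:5]
pos 6 'a': at 19 ·f  → match P5@[5:6]
pos 7 'd': at 10 ·f  → match P1@[7:7]
pos 8 'a': at 19 ·f  → match P5@[7:8]
pos 9 'c': at 6 ·f
pos 10 'd': at 5 ·f  → match P1@[10:10]
pos 11 'b': at 13 ·f
pos 12 'd': at 5 ·f  → match P1@[12:12]
pos 13 'a': at 19  → match P5@[12:13]
pos 14 'd': at 10 ·f  → match P1@[14:14]
pos 15 'c': at 6 ·f
pos 16 'b': at 7
pos 17 'c': at 8
pos 18 'c': at 9  → match P2@[15:18]
pos 19 'c': at 6 ·f
pos 20 'a': at 1 ·f
pos 21 'b': at 2
pos 22 'a': at 3
pos 23 'a': at 4  → match P0@[20:23]
pos 24 'a': at 1 ·f
pos 25 'd': at 10  → match P1@[25:25]
pos 26 'd': at 11  → match P1@[26:26]
pos 27 'a': at 12  → match P3@[24:27],P5@[26:27]

Matches: [[4,0],[5,1],[6,5],[7,1],[8,5],[10,1],[12,1],[13,5],[14,1],[18,2],[23,0],[25,1],[26,1],[27,3],[27,5]]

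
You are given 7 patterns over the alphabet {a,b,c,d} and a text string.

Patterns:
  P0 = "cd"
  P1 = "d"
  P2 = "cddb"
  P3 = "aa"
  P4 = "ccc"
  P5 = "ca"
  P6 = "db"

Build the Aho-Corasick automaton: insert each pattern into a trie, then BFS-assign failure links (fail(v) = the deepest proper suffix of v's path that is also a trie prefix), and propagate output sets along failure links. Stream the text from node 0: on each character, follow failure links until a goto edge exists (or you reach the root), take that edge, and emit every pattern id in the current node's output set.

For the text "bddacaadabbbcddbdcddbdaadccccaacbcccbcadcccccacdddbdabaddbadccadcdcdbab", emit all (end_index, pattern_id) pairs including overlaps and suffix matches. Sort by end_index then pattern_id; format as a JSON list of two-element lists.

Construct AC machine:
Trie nodes:
  n0 'ε': a→6 c→1 d→3
  n1 'c': a→10 c→8 d→2
  n2 'cd': d→4  ←P0
  n3 'd': b→11  ←P1
  n4 'cdd': b→5
  n5 'cddb': ·  ←P2
  n6 'a': a→7
  n7 'aa': ·  ←P3
  n8 'cc': c→9
  n9 'ccc': ·  ←P4
  n10 'ca': ·  ←P5
  n11 'db': ·  ←P6

BFS fail/out derivation:
  n1('c'): parent n0 fail=0; on 'c' 0 → fail=0;  out ∅∪∅=∅
  n3('d'): parent n0 fail=0; on 'd' 0 → fail=0;  out {1}∪∅={1}
  n6('a'): parent n0 fail=0; on 'a' 0 → fail=0;  out ∅∪∅=∅
  n2('cd'): parent n1 fail=0; on 'd' 0 → fail=3;  out {0}∪{1}={0,1}
  n7('aa'): parent n6 fail=0; on 'a' 0 → fail=6;  out {3}∪∅={3}
  n8('cc'): parent n1 fail=0; on 'c' 0 → fail=1;  out ∅∪∅=∅
  n10('ca'): parent n1 fail=0; on 'a' 0 → fail=6;  out {5}∪∅={5}
  n11('db'): parent n3 fail=0; on 'b' 0 → fail=0;  out {6}∪∅={6}
  n4('cdd'): parent n2 fail=3; on 'd' 3→0 → fail=3;  out ∅∪{1}={1}
  n9('ccc'): parent n8 fail=1; on 'c' 1 → fail=8;  out {4}∪∅={4}
  n5('cddb'): parent n4 fail=3; on 'b' 3 → fail=11;  out {2}∪{6}={2,6}

Run:
pos 0 'b': at 0
pos 1 'd': at 3  emit P1@[1:1]
pos 2 'd': at 3 ·f  emit P1@[2:2]
pos 3 'a': at 6 ·f
pos 4 'c': at 1 ·f
pos 5 'a': at 10  emit P5@[4:5]
pos 6 'a': at 7 ·f  emit P3@[5:6]
pos 7 'd': at 3 ·f  emit P1@[7:7]
pos 8 'a': at 6 ·f
pos 9 'b': at 0 ·f
pos 10 'b': at 0
pos 11 'b': at 0
pos 12 'c': at 1
pos 13 'd': at 2  emit P0@[12:13],P1@[13:13]
pos 14 'd': at 4  emit P1@[14:14]
pos 15 'b': at 5  emit P2@[12:15],P6@[14:15]
pos 16 'd': at 3 ·f  emit P1@[16:16]
pos 17 'c': at 1 ·f
pos 18 'd': at 2  emit P0@[17:18],P1@[18:18]
pos 19 'd': at 4  emit P1@[19:19]
pos 20 'b': at 5  emit P2@[17:20],P6@[19:20]
pos 21 'd': at 3 ·f  emit P1@[21:21]
pos 22 'a': at 6 ·f
pos 23 'a': at 7  emit P3@[22:23]
pos 24 'd': at 3 ·f  emit P1@[24:24]
pos 25 'c': at 1 ·f
pos 26 'c': at 8
pos 27 'c': at 9  emit P4@[25:27]
pos 28 'c': at 9 ·f  emit P4@[26:28]
pos 29 'a': at 10 ·f  emit P5@[28:29]
pos 30 'a': at 7 ·f  emit P3@[29:30]
pos 31 'c': at 1 ·f
pos 32 'b': at 0 ·f
pos 33 'c': at 1
pos 34 'c': at 8
pos 35 'c': at 9  emit P4@[33:35]
pos 36 'b': at 0 ·f
pos 37 'c': at 1
pos 38 'a': at 10  emit P5@[37:38]
pos 39 'd': at 3 ·f  emit P1@[39:39]
pos 40 'c': at 1 ·f
pos 41 'c': at 8
pos 42 'c': at 9  emit P4@[40:42]
pos 43 'c': at 9 ·f  emit P4@[41:43]
pos 44 'c': at 9 ·f  emit P4@[42:44]
pos 45 'a': at 10 ·f  emit P5@[44:45]
pos 46 'c': at 1 ·f
pos 47 'd': at 2  emit P0@[46:47],P1@[47:47]
pos 48 'd': at 4  emit P1@[48:48]
pos 49 'd': at 3 ·f  emit P1@[49:49]
pos 50 'b': at 11  emit P6@[49:50]
pos 51 'd': at 3 ·f  emit P1@[51:51]
pos 52 'a': at 6 ·f
pos 53 'b': at 0 ·f
pos 54 'a': at 6
pos 55 'd': at 3 ·f  emit P1@[55:55]
pos 56 'd': at 3 ·f  emit P1@[56:56]
pos 57 'b': at 11  emit P6@[56:57]
pos 58 'a': at 6 ·f
pos 59 'd': at 3 ·f  emit P1@[59:59]
pos 60 'c': at 1 ·f
pos 61 'c': at 8
pos 62 'a': at 10 ·f  emit P5@[61:62]
pos 63 'd': at 3 ·f  emit P1@[63:63]
pos 64 'c': at 1 ·f
pos 65 'd': at 2  emit P0@[64:65],P1@[65:65]
pos 66 'c': at 1 ·f
pos 67 'd': at 2  emit P0@[66:67],P1@[67:67]
pos 68 'b': at 11 ·f  emit P6@[67:68]
pos 69 'a': at 6 ·f
pos 70 'b': at 0 ·f

All matches (sorted): [[1,1],[2,1],[5,5],[6,3],[7,1],[13,0],[13,1],[14,1],[15,2],[15,6],[16,1],[18,0],[18,1],[19,1],[20,2],[20,6],[21,1],[23,3],[24,1],[27,4],[28,4],[29,5],[30,3],[35,4],[38,5],[39,1],[42,4],[43,4],[44,4],[45,5],[47,0],[47,1],[48,1],[49,1],[50,6],[51,1],[55,1],[56,1],[57,6],[59,1],[62,5],[63,1],[65,0],[65,1],[67,0],[67,1],[68,6]]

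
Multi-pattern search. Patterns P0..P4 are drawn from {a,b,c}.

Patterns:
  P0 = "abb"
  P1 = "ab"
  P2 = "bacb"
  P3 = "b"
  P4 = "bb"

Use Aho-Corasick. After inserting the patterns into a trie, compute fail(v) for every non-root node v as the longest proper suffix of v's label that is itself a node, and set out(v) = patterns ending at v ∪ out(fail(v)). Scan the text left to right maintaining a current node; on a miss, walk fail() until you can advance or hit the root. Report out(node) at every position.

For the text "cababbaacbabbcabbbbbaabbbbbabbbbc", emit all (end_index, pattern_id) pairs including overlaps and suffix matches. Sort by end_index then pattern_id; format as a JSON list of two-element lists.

Construct AC machine:
Trie nodes:
  n0 'ε': a→1 b→4
  n1 'a': b→2
  n2 'ab': b→3  [P1 ends]
  n3 'abb': ·  [P0 ends]
  n4 'b': a→5 b→8  [P3 ends]
  n5 'ba': c→6
  n6 'bac': b→7
  n7 'bacb': ·  [P2 ends]
  n8 'bb': ·  [P4 ends]

BFS fail/out derivation:
  n1('a'): parent n0 fail=0; on 'a' 0 → fail=0;  out ∅∪∅=∅
  n4('b'): parent n0 fail=0; on 'b' 0 → fail=0;  out {3}∪∅={3}
  n2('ab'): parent n1 fail=0; on 'b' 0 → fail=4;  out {1}∪{3}={1,3}
  n5('ba'): parent n4 fail=0; on 'a' 0 → fail=1;  out ∅∪∅=∅
  n8('bb'): parent n4 fail=0; on 'b' 0 → fail=4;  out {4}∪{3}={3,4}
  n3('abb'): parent n2 fail=4; on 'b' 4 → fail=8;  out {0}∪{3,4}={0,3,4}
  n6('bac'): parent n5 fail=1; on 'c' 1→0 → fail=0;  out ∅∪∅=∅
  n7('bacb'): parent n6 fail=0; on 'b' 0 → fail=4;  out {2}∪{3}={2,3}

Run:
i=0 'c': node 0→0
i=1 'a': node 0→1
i=2 'b': node 1→2  ** P1@[1:2],P3@[2:2]
i=3 'a': node 2→5 (fail-walked)
i=4 'b': node 5→2 (fail-walked)  ** P1@[3:4],P3@[4:4]
i=5 'b': node 2→3  ** P0@[3:5],P3@[5:5],P4@[4:5]
i=6 'a': node 3→5 (fail-walked)
i=7 'a': node 5→1 (fail-walked)
i=8 'c': node 1→0 (fail-walked)
i=9 'b': node 0→4  ** P3@[9:9]
i=10 'a': node 4→5
i=11 'b': node 5→2 (fail-walked)  ** P1@[10:11],P3@[11:11]
i=12 'b': node 2→3  ** P0@[10:12],P3@[12:12],P4@[11:12]
i=13 'c': node 3→0 (fail-walked)
i=14 'a': node 0→1
i=15 'b': node 1→2  ** P1@[14:15],P3@[15:15]
i=16 'b': node 2→3  ** P0@[14:16],P3@[16:16],P4@[15:16]
i=17 'b': node 3→8 (fail-walked)  ** P3@[17:17],P4@[16:17]
i=18 'b': node 8→8 (fail-walked)  ** P3@[18:18],P4@[17:18]
i=19 'b': node 8→8 (fail-walked)  ** P3@[19:19],P4@[18:19]
i=20 'a': node 8→5 (fail-walked)
i=21 'a': node 5→1 (fail-walked)
i=22 'b': node 1→2  ** P1@[21:22],P3@[22:22]
i=23 'b': node 2→3  ** P0@[21:23],P3@[23:23],P4@[22:23]
i=24 'b': node 3→8 (fail-walked)  ** P3@[24:24],P4@[23:24]
i=25 'b': node 8→8 (fail-walked)  ** P3@[25:25],P4@[24:25]
i=26 'b': node 8→8 (fail-walked)  ** P3@[26:26],P4@[25:26]
i=27 'a': node 8→5 (fail-walked)
i=28 'b': node 5→2 (fail-walked)  ** P1@[27:28],P3@[28:28]
i=29 'b': node 2→3  ** P0@[27:29],P3@[29:29],P4@[28:29]
i=30 'b': node 3→8 (fail-walked)  ** P3@[30:30],P4@[29:30]
i=31 'b': node 8→8 (fail-walked)  ** P3@[31:31],P4@[30:31]
i=32 'c': node 8→0 (fail-walked)

Result: [[2,1],[2,3],[4,1],[4,3],[5,0],[5,3],[5,4],[9,3],[11,1],[11,3],[12,0],[12,3],[12,4],[15,1],[15,3],[16,0],[16,3],[16,4],[17,3],[17,4],[18,3],[18,4],[19,3],[19,4],[22,1],[22,3],[23,0],[23,3],[23,4],[24,3],[24,4],[25,3],[25,4],[26,3],[26,4],[28,1],[28,3],[29,0],[29,3],[29,4],[30,3],[30,4],[31,3],[31,4]]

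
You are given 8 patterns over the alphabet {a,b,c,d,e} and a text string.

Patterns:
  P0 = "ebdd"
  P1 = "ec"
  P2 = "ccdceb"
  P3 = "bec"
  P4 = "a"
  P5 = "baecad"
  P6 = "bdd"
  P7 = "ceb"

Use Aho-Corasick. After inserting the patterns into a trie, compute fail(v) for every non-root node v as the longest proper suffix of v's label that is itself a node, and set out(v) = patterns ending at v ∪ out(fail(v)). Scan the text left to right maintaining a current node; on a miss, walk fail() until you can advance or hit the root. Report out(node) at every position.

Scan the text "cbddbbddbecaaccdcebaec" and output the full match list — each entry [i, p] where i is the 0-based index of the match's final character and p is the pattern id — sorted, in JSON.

Build automaton:
Trie nodes:
  0='ε' goto a→15 b→12 c→6 e→1
  1='e' goto b→2 c→5
  2='eb' goto d→3
  3='ebd' goto d→4
  4='ebdd' goto ·  ←P0
  5='ec' goto ·  ←P1
  6='c' goto c→7 e→23
  7='cc' goto d→8
  8='ccd' goto c→9
  9='ccdc' goto e→10
  10='ccdce' goto b→11
  11='ccdceb' goto ·  ←P2
  12='b' goto a→16 d→21 e→13
  13='be' goto c→14
  14='bec' goto ·  ←P3
  15='a' goto ·  ←P4
  16='ba' goto e→17
  17='bae' goto c→18
  18='baec' goto a→19
  19='baeca' goto d→20
  20='baecad' goto ·  ←P5
  21='bd' goto d→22
  22='bdd' goto ·  ←P6
  23='ce' goto b→24
  24='ceb' goto ·  ←P7

BFS fail/out derivation:
  n1('e'): parent n0 fail=0; on 'e' 0 → fail=0;  out ∅∪∅=∅
  n6('c'): parent n0 fail=0; on 'c' 0 → fail=0;  out ∅∪∅=∅
  n12('b'): parent n0 fail=0; on 'b' 0 → fail=0;  out ∅∪∅=∅
  n15('a'): parent n0 fail=0; on 'a' 0 → fail=0;  out {4}∪∅={4}
  n2('eb'): parent n1 fail=0; on 'b' 0 → fail=12;  out ∅∪∅=∅
  n5('ec'): parent n1 fail=0; on 'c' 0 → fail=6;  out {1}∪∅={1}
  n7('cc'): parent n6 fail=0; on 'c' 0 → fail=6;  out ∅∪∅=∅
  n13('be'): parent n12 fail=0; on 'e' 0 → fail=1;  out ∅∪∅=∅
  n16('ba'): parent n12 fail=0; on 'a' 0 → fail=15;  out ∅∪{4}={4}
  n21('bd'): parent n12 fail=0; on 'd' 0 → fail=0;  out ∅∪∅=∅
  n23('ce'): parent n6 fail=0; on 'e' 0 → fail=1;  out ∅∪∅=∅
  n3('ebd'): parent n2 fail=12; on 'd' 12 → fail=21;  out ∅∪∅=∅
  n8('ccd'): parent n7 fail=6; on 'd' 6→0 → fail=0;  out ∅∪∅=∅
  n14('bec'): parent n13 fail=1; on 'c' 1 → fail=5;  out {3}∪{1}={1,3}
  n17('bae'): parent n16 fail=15; on 'e' 15→0 → fail=1;  out ∅∪∅=∅
  n22('bdd'): parent n21 fail=0; on 'd' 0 → fail=0;  out {6}∪∅={6}
  n24('ceb'): parent n23 fail=1; on 'b' 1 → fail=2;  out {7}∪∅={7}
  n4('ebdd'): parent n3 fail=21; on 'd' 21 → fail=22;  out {0}∪{6}={0,6}
  n9('ccdc'): parent n8 fail=0; on 'c' 0 → fail=6;  out ∅∪∅=∅
  n18('baec'): parent n17 fail=1; on 'c' 1 → fail=5;  out ∅∪{1}={1}
  n10('ccdce'): parent n9 fail=6; on 'e' 6 → fail=23;  out ∅∪∅=∅
  n19('baeca'): parent n18 fail=5; on 'a' 5→6→0 → fail=15;  out ∅∪{4}={4}
  n11('ccdceb'): parent n10 fail=23; on 'b' 23 → fail=24;  out {2}∪{7}={2,7}
  n20('baecad'): parent n19 fail=15; on 'd' 15→0 → fail=0;  out {5}∪∅={5}

Text stream:
i=0 'c': node 0→6
i=1 'b': node 6→12 (via fail)
i=2 'd': node 12→21
i=3 'd': node 21→22  → match P6@[1:3]
i=4 'b': node 22→12 (via fail)
i=5 'b': node 12→12 (via fail)
i=6 'd': node 12→21
i=7 'd': node 21→22  → match P6@[5:7]
i=8 'b': node 22→12 (via fail)
i=9 'e': node 12→13
i=10 'c': node 13→14  → match P1@[9:10],P3@[8:10]
i=11 'a': node 14→15 (via fail)  → match P4@[11:11]
i=12 'a': node 15→15 (via fail)  → match P4@[12:12]
i=13 'c': node 15→6 (via fail)
i=14 'c': node 6→7
i=15 'd': node 7→8
i=16 'c': node 8→9
i=17 'e': node 9→10
i=18 'b': node 10→11  → match P2@[13:18],P7@[16:18]
i=19 'a': node 11→16 (via fail)  → match P4@[19:19]
i=20 'e': node 16→17
i=21 'c': node 17→18  → match P1@[20:21]

Matches: [[3,6],[7,6],[10,1],[10,3],[11,4],[12,4],[18,2],[18,7],[19,4],[21,1]]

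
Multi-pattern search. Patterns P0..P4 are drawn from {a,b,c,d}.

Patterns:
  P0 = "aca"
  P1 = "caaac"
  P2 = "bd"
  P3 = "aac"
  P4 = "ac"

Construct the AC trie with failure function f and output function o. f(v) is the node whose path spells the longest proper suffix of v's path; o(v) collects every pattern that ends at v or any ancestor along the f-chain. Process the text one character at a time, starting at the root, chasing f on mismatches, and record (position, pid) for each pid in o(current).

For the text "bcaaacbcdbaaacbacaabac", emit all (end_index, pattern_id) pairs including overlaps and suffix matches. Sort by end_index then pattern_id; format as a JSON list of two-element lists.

Build automaton:
Trie nodes:
  n0 'ε': a→1 b→9 c→4
  n1 'a': a→11 c→2
  n2 'ac': a→3  ←P4
  n3 'aca': ·  ←P0
  n4 'c': a→5
  n5 'ca': a→6
  n6 'caa': a→7
  n7 'caaa': c→8
  n8 'caaac': ·  ←P1
  n9 'b': d→10
  n10 'bd': ·  ←P2
  n11 'aa': c→12
  n12 'aac': ·  ←P3

Failure links (BFS by depth):
  n1('a'): parent n0 fail=0; on 'a' 0 → fail=0;  out ∅∪∅=∅
  n4('c'): parent n0 fail=0; on 'c' 0 → fail=0;  out ∅∪∅=∅
  n9('b'): parent n0 fail=0; on 'b' 0 → fail=0;  out ∅∪∅=∅
  n2('ac'): parent n1 fail=0; on 'c' 0 → fail=4;  out {4}∪∅={4}
  n5('ca'): parent n4 fail=0; on 'a' 0 → fail=1;  out ∅∪∅=∅
  n10('bd'): parent n9 fail=0; on 'd' 0 → fail=0;  out {2}∪∅={2}
  n11('aa'): parent n1 fail=0; on 'a' 0 → fail=1;  out ∅∪∅=∅
  n3('aca'): parent n2 fail=4; on 'a' 4 → fail=5;  out {0}∪∅={0}
  n6('caa'): parent n5 fail=1; on 'a' 1 → fail=11;  out ∅∪∅=∅
  n12('aac'): parent n11 fail=1; on 'c' 1 → fail=2;  out {3}∪{4}={3,4}
  n7('caaa'): parent n6 fail=11; on 'a' 11→1 → fail=11;  out ∅∪∅=∅
  n8('caaac'): parent n7 fail=11; on 'c' 11 → fail=12;  out {1}∪{3,4}={1,3,4}

Scan:
pos 0 'b': at 9
pos 1 'c': at 4 ·f
pos 2 'a': at 5
pos 3 'a': at 6
pos 4 'a': at 7
pos 5 'c': at 8  → match P1@[1:5],P3@[3:5],P4@[4:5]
pos 6 'b': at 9 ·f
pos 7 'c': at 4 ·f
pos 8 'd': at 0 ·f
pos 9 'b': at 9
pos 10 'a': at 1 ·f
pos 11 'a': at 11
pos 12 'a': at 11 ·f
pos 13 'c': at 12  → match P3@[11:13],P4@[12:13]
pos 14 'b': at 9 ·f
pos 15 'a': at 1 ·f
pos 16 'c': at 2  → match P4@[15:16]
pos 17 'a': at 3  → match P0@[15:17]
pos 18 'a': at 6 ·f
pos 19 'b': at 9 ·f
pos 20 'a': at 1 ·f
pos 21 'c': at 2  → match P4@[20:21]

All matches (sorted): [[5,1],[5,3],[5,4],[13,3],[13,4],[16,4],[17,0],[21,4]]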